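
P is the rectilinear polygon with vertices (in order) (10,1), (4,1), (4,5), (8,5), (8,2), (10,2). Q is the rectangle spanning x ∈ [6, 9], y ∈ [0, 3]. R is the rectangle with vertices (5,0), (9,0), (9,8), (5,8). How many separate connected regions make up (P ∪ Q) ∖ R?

2

(P ∪ Q) ∖ R splits into 2 disjoint pieces (area 4, area 1).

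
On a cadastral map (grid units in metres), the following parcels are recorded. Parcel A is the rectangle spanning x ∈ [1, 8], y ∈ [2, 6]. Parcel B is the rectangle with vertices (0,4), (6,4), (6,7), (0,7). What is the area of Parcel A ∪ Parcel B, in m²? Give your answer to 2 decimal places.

36.00

By inclusion–exclusion:
Individual areas: |Parcel A| = 28, |Parcel B| = 18.
|Parcel A∩Parcel B|: x∈[1,6], y∈[4,6] → 5·2 = 10.
|Parcel A ∪ Parcel B| = 46 − 10 = 36.00.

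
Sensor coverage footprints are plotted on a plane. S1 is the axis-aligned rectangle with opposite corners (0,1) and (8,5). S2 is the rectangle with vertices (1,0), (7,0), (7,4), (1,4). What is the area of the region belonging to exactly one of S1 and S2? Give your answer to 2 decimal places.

|S1∩S2|: x∈[1,7], y∈[1,4] → 6·3 = 18.
|S1 △ S2| = |S1| + |S2| − 2·|S1∩S2| = 32 + 24 − 36 = 20.00.

20.00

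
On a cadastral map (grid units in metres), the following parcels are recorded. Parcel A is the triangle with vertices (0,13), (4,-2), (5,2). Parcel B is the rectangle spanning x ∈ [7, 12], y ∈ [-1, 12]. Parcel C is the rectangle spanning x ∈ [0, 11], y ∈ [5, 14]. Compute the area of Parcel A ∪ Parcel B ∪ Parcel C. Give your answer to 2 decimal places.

145.49

By inclusion–exclusion:
Individual areas: |Parcel A| = 15.5, |Parcel B| = 65, |Parcel C| = 99.
|Parcel A∩Parcel B| = 0.
|Parcel A∩Parcel C| = 6.0121.
|Parcel B∩Parcel C|: x∈[7,11], y∈[5,12] → 4·7 = 28.
|Parcel A∩Parcel B∩Parcel C| = 0.
|Parcel A ∪ Parcel B ∪ Parcel C| = 179.5 − 34.0121 + 0 = 145.49.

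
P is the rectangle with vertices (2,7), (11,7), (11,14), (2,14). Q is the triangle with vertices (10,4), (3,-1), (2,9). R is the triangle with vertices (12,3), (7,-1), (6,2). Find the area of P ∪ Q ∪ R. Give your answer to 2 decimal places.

106.43

By inclusion–exclusion:
Individual areas: |P| = 63, |Q| = 37.5, |R| = 9.5.
|P∩Q| = 3.
|P∩R| = 0.
|Q∩R| = 0.5719.
|P∩Q∩R| = 0.
|P ∪ Q ∪ R| = 110 − 3.5719 + 0 = 106.43.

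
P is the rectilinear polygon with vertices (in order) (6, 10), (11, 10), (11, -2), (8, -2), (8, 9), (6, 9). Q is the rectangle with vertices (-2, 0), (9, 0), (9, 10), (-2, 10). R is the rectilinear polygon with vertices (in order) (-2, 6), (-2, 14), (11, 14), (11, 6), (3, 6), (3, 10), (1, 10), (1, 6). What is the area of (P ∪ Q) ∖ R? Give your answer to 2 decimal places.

|P ∪ Q| = 136.
|(P ∪ Q) ∩ R| = 44.
|(P ∪ Q) ∖ R| = 136 − 44 = 92.00.

92.00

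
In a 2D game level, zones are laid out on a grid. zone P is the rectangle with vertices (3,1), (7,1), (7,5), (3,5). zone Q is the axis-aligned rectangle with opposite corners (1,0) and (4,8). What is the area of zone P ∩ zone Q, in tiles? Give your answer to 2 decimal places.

|zone P∩zone Q|: x∈[3,4], y∈[1,5] → 1·4 = 4.

4.00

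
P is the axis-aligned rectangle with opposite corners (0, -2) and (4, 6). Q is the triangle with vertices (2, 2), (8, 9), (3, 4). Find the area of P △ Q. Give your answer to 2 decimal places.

|P| = 32, |Q| = 2.5, |P∩Q| = 1.1667.
|P △ Q| = |P| + |Q| − 2·|P∩Q| = 32 + 2.5 − 2.3333 = 32.17.

32.17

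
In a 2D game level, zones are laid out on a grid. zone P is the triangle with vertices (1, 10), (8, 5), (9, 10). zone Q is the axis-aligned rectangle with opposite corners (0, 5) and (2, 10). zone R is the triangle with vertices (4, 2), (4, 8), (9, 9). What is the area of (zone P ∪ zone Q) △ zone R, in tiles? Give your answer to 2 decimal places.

30.94

|zone P ∪ zone Q| = 29.6429.
|(zone P ∪ zone Q) ∩ zone R| = 6.8523.
|(zone P ∪ zone Q) △ zone R| = 29.6429 + 15 − 13.7047 = 30.94.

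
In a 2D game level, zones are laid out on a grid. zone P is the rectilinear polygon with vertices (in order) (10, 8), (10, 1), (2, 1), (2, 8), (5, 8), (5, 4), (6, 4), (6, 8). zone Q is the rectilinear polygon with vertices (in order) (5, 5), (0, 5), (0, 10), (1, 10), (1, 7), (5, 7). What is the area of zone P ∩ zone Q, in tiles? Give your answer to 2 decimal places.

The intersection is the polygon with vertices (2,7), (5,7), (5,5), (2,5).
By the shoelace formula its area is 6.00.

6.00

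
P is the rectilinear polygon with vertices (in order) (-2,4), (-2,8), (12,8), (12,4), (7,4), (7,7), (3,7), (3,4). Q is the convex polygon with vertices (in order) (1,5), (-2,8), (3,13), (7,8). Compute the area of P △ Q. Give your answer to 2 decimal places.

55.00

|P| = 44, |Q| = 36, |P∩Q| = 12.5.
|P △ Q| = |P| + |Q| − 2·|P∩Q| = 44 + 36 − 25 = 55.00.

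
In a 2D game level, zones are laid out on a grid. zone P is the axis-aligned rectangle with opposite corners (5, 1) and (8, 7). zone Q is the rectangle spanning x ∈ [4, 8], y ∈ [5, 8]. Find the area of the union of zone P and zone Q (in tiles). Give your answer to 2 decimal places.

By inclusion–exclusion:
Individual areas: |zone P| = 18, |zone Q| = 12.
|zone P∩zone Q|: x∈[5,8], y∈[5,7] → 3·2 = 6.
|zone P ∪ zone Q| = 30 − 6 = 24.00.

24.00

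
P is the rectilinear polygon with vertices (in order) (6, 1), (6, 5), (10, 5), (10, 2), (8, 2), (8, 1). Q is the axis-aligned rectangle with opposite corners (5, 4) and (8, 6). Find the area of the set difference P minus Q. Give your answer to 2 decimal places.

|P| = 14, |P∩Q| = 2.
|P ∖ Q| = |P| − |P∩Q| = 14 − 2 = 12.00.

12.00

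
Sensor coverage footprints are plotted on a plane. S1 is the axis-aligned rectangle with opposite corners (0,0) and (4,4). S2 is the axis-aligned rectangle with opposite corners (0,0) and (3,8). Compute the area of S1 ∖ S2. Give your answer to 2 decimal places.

4.00

|S1∩S2|: x∈[0,3], y∈[0,4] → 3·4 = 12.
|S1| = 16.
|S1 ∖ S2| = |S1| − |S1∩S2| = 16 − 12 = 4.00.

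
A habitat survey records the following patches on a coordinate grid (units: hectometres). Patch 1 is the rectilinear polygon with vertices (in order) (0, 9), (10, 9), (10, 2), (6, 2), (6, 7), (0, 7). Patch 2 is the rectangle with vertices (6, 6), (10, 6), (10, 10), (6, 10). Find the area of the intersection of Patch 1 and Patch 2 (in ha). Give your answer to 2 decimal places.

12.00

The intersection is the polygon with vertices (10,9), (10,6), (6,6), (6,7), (6,9).
By the shoelace formula its area is 12.00.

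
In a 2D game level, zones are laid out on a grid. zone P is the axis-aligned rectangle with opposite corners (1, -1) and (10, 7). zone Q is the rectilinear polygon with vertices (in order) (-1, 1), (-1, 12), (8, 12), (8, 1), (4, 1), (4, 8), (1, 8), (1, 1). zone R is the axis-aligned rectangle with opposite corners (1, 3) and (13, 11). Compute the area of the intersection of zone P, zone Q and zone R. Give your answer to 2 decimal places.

16.00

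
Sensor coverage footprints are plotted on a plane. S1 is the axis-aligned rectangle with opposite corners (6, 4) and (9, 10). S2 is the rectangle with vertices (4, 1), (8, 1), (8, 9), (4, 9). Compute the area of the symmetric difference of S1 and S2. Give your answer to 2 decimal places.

30.00

|S1∩S2|: x∈[6,8], y∈[4,9] → 2·5 = 10.
|S1 △ S2| = |S1| + |S2| − 2·|S1∩S2| = 18 + 32 − 20 = 30.00.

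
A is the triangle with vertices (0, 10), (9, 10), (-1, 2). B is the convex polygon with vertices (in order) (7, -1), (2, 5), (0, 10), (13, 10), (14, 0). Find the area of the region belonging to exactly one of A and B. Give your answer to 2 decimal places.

100.48

|A| = 36, |B| = 113.5, |A∩B| = 24.51.
|A △ B| = |A| + |B| − 2·|A∩B| = 36 + 113.5 − 49.02 = 100.48.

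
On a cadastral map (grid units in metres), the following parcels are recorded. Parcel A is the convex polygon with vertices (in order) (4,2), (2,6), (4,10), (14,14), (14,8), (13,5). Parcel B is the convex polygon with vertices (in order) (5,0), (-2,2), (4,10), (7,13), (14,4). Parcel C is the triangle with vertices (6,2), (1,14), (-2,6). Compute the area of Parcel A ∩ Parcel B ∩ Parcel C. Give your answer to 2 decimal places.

10.12

The intersection is the polygon with vertices (3.273,8.546), (5.756,2.585), (5.2,2.4), (3.333,3.333), (2,6).
By the shoelace formula its area is 10.12.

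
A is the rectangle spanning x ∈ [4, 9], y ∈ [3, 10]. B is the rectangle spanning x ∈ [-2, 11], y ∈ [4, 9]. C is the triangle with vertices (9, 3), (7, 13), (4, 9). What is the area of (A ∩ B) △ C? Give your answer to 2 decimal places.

21.83

|A ∩ B| = 25.
|(A ∩ B) ∩ C| = 11.0833.
|(A ∩ B) △ C| = 25 + 19 − 22.1667 = 21.83.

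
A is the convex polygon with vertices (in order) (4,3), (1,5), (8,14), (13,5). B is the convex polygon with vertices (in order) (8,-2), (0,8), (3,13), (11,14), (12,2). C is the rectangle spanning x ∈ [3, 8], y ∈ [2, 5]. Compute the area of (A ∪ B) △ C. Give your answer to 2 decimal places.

|A ∪ B| = 127.4431.
|(A ∪ B) ∩ C| = 13.2667.
|(A ∪ B) △ C| = 127.4431 + 15 − 26.5333 = 115.91.

115.91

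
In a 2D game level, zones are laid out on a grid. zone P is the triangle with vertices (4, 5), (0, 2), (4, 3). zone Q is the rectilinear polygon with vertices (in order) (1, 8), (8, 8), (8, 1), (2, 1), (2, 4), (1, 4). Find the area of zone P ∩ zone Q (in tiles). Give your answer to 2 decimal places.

3.00

The intersection is the polygon with vertices (4,5), (4,3), (2,2.5), (2,3.5).
By the shoelace formula its area is 3.00.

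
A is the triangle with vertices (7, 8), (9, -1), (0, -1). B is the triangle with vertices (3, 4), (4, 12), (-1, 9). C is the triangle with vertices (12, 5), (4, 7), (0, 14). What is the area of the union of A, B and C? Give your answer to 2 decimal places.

By inclusion–exclusion:
Individual areas: |A| = 40.5, |B| = 18.5, |C| = 24.
|A∩B| = 0.
|A∩C| = 1.3574.
|B∩C| = 3.7239.
|A∩B∩C| = 0.
|A ∪ B ∪ C| = 83 − 5.0813 + 0 = 77.92.

77.92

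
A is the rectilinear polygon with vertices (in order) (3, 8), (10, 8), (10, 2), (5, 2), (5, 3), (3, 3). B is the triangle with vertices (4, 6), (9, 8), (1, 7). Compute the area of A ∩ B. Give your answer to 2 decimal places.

4.58

The intersection is the polygon with vertices (3,7.25), (9,8), (4,6), (3,6.333).
By the shoelace formula its area is 4.58.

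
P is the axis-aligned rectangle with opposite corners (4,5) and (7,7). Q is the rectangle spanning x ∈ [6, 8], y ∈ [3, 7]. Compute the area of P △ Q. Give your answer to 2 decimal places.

10.00

|P∩Q|: x∈[6,7], y∈[5,7] → 1·2 = 2.
|P △ Q| = |P| + |Q| − 2·|P∩Q| = 6 + 8 − 4 = 10.00.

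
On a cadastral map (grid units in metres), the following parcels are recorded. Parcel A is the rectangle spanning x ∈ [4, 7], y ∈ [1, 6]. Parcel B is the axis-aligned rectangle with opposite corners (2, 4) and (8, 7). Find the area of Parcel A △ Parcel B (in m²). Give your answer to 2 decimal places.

|Parcel A∩Parcel B|: x∈[4,7], y∈[4,6] → 3·2 = 6.
|Parcel A △ Parcel B| = |Parcel A| + |Parcel B| − 2·|Parcel A∩Parcel B| = 15 + 18 − 12 = 21.00.

21.00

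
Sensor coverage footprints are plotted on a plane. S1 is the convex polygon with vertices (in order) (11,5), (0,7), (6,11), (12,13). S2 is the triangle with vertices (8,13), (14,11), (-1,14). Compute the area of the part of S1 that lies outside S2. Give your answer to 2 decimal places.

49.98

|S1| = 51, |S1∩S2| = 1.0172.
|S1 ∖ S2| = |S1| − |S1∩S2| = 51 − 1.0172 = 49.98.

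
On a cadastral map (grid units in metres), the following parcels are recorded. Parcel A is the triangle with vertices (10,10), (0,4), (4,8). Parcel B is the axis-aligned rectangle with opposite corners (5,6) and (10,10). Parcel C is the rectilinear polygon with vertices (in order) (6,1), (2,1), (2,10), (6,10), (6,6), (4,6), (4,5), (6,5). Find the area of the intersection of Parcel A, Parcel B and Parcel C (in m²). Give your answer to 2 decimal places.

The intersection is the polygon with vertices (5,8.333), (6,8.667), (6,7.6), (5,7).
By the shoelace formula its area is 1.20.

1.20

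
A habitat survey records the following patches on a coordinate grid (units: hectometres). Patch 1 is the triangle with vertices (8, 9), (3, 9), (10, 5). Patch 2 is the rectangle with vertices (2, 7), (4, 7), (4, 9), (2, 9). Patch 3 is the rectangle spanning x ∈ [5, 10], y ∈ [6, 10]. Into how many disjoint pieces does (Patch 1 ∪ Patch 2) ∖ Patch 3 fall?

(Patch 1 ∪ Patch 2) ∖ Patch 3 splits into 2 disjoint pieces (area 0.625, area 4.8571).

2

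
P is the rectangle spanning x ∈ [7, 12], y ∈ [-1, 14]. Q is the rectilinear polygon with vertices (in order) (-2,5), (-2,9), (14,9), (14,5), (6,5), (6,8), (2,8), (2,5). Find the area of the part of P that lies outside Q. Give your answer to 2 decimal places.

|P| = 75, |P∩Q| = 20.
|P ∖ Q| = |P| − |P∩Q| = 75 − 20 = 55.00.

55.00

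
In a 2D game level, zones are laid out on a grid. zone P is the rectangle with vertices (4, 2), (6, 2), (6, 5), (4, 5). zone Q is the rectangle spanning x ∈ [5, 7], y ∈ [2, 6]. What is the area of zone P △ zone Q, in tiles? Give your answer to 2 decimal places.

8.00

|zone P∩zone Q|: x∈[5,6], y∈[2,5] → 1·3 = 3.
|zone P △ zone Q| = |zone P| + |zone Q| − 2·|zone P∩zone Q| = 6 + 8 − 6 = 8.00.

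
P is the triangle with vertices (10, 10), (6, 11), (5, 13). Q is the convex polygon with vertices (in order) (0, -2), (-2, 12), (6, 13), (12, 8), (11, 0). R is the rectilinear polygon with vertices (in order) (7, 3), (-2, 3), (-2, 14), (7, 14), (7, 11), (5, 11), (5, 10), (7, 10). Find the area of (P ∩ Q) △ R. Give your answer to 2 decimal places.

|P ∩ Q| = 3.35.
|(P ∩ Q) ∩ R| = 1.7929.
|(P ∩ Q) △ R| = 3.35 + 97 − 3.5858 = 96.76.

96.76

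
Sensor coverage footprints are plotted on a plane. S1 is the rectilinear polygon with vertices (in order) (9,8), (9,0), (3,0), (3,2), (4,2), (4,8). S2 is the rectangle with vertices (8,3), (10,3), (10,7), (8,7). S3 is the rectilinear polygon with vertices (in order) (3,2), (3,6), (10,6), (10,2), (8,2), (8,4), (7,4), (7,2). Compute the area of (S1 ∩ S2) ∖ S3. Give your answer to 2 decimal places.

|S1 ∩ S2| = 4.
|(S1 ∩ S2) ∩ S3| = 3.
|(S1 ∩ S2) ∖ S3| = 4 − 3 = 1.00.

1.00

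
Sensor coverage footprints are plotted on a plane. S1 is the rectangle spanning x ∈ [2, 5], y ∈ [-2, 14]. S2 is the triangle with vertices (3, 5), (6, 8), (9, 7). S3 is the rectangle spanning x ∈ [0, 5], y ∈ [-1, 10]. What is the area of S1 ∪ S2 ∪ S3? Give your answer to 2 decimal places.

By inclusion–exclusion:
Individual areas: |S1| = 48, |S2| = 6, |S3| = 55.
|S1∩S2| = 1.3333.
|S1∩S3|: x∈[2,5], y∈[-1,10] → 3·11 = 33.
|S2∩S3| = 1.3333.
|S1∩S2∩S3| = 1.3333.
|S1 ∪ S2 ∪ S3| = 109 − 35.6667 + 1.3333 = 74.67.

74.67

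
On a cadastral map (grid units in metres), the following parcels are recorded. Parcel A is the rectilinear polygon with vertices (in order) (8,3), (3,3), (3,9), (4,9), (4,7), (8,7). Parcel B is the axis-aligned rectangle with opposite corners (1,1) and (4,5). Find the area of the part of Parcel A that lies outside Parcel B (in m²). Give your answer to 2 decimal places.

20.00

|Parcel A| = 22, |Parcel A∩Parcel B| = 2.
|Parcel A ∖ Parcel B| = |Parcel A| − |Parcel A∩Parcel B| = 22 − 2 = 20.00.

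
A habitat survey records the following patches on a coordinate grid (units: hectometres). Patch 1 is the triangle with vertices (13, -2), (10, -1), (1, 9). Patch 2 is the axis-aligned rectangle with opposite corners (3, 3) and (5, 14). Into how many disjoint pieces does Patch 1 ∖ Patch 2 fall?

Patch 1 ∖ Patch 2 splits into 2 disjoint pieces (area 8.9444, area 0.3889).

2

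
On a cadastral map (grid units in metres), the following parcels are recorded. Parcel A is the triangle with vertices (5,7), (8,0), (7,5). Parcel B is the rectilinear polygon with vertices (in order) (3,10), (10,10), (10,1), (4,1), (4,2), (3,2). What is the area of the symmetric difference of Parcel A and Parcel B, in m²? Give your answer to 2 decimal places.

58.23

|Parcel A| = 4, |Parcel B| = 62, |Parcel A∩Parcel B| = 3.8857.
|Parcel A △ Parcel B| = |Parcel A| + |Parcel B| − 2·|Parcel A∩Parcel B| = 4 + 62 − 7.7714 = 58.23.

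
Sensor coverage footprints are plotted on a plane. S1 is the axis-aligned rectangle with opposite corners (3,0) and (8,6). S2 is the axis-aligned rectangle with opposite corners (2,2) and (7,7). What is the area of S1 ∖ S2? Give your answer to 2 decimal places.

14.00

|S1∩S2|: x∈[3,7], y∈[2,6] → 4·4 = 16.
|S1| = 30.
|S1 ∖ S2| = |S1| − |S1∩S2| = 30 − 16 = 14.00.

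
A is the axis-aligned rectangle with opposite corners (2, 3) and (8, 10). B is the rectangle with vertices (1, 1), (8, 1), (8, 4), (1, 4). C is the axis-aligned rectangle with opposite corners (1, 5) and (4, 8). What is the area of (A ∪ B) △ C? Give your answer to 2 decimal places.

54.00

|A ∪ B| = 57.
|(A ∪ B) ∩ C| = 6.
|(A ∪ B) △ C| = 57 + 9 − 12 = 54.00.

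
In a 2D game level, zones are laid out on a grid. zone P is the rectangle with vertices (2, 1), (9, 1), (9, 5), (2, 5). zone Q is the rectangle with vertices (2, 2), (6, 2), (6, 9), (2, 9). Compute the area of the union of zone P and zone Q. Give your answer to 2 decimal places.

44.00

By inclusion–exclusion:
Individual areas: |zone P| = 28, |zone Q| = 28.
|zone P∩zone Q|: x∈[2,6], y∈[2,5] → 4·3 = 12.
|zone P ∪ zone Q| = 56 − 12 = 44.00.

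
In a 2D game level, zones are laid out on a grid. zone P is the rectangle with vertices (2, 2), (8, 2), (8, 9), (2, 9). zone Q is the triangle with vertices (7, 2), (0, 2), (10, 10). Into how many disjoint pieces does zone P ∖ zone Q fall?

zone P ∖ zone Q splits into 2 disjoint pieces (area 1.3333, area 18).

2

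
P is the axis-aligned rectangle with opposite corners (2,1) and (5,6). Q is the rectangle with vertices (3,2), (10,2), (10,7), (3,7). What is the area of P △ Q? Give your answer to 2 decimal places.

34.00

|P∩Q|: x∈[3,5], y∈[2,6] → 2·4 = 8.
|P △ Q| = |P| + |Q| − 2·|P∩Q| = 15 + 35 − 16 = 34.00.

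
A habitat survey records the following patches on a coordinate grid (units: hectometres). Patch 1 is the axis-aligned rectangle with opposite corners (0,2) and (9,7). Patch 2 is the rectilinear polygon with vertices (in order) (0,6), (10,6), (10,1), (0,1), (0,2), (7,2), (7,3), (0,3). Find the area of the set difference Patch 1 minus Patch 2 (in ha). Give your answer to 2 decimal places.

|Patch 1| = 45, |Patch 1∩Patch 2| = 29.
|Patch 1 ∖ Patch 2| = |Patch 1| − |Patch 1∩Patch 2| = 45 − 29 = 16.00.

16.00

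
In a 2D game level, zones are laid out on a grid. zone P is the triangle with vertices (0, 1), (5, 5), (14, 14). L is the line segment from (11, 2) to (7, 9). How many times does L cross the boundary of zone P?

2

The segment meets the boundary at (7.56,8.02), (7.727,7.727).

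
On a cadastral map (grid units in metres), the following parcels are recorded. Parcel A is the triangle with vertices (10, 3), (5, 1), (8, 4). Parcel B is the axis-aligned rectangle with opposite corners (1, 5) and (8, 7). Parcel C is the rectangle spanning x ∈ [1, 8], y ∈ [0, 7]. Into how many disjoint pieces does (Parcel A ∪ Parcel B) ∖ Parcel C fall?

(Parcel A ∪ Parcel B) ∖ Parcel C is a single connected region.

1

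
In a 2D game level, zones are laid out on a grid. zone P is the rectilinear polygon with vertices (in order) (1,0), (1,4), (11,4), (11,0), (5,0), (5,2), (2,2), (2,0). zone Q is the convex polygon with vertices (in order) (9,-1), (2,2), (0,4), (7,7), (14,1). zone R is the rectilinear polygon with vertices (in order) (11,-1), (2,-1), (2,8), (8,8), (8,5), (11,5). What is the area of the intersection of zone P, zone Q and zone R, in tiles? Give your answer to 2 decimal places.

29.30

The intersection is the polygon with vertices (10.5,4), (11,3.571), (11,0), (6.667,0), (5,0.714), (5,2), (2,2), (2,4).
By the shoelace formula its area is 29.30.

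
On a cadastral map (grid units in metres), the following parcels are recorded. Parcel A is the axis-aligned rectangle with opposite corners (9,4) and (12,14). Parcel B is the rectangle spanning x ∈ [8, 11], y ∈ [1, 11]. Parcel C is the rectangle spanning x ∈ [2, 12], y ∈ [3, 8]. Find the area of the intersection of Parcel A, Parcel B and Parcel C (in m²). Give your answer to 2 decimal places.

The intersection is the polygon with vertices (9,8), (11,8), (11,4), (9,4).
By the shoelace formula its area is 8.00.

8.00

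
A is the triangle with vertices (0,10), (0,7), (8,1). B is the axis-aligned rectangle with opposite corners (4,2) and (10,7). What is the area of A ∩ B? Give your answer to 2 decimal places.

The intersection is the polygon with vertices (4,4), (4,5.5), (7.111,2), (6.667,2).
By the shoelace formula its area is 2.78.

2.78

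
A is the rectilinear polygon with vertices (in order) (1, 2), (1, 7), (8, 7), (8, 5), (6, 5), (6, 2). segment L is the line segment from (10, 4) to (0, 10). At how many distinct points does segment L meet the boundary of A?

The segment meets the boundary at (5,7), (8,5.2).

2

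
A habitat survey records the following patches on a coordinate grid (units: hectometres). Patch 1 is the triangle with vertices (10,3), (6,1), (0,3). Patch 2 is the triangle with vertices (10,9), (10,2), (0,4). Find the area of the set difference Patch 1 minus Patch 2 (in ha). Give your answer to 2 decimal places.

8.21

|Patch 1| = 10, |Patch 1∩Patch 2| = 1.7857.
|Patch 1 ∖ Patch 2| = |Patch 1| − |Patch 1∩Patch 2| = 10 − 1.7857 = 8.21.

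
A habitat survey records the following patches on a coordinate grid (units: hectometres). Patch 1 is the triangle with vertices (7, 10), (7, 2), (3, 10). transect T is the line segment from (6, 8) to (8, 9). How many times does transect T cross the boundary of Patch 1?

1

The segment meets the boundary at (7,8.5).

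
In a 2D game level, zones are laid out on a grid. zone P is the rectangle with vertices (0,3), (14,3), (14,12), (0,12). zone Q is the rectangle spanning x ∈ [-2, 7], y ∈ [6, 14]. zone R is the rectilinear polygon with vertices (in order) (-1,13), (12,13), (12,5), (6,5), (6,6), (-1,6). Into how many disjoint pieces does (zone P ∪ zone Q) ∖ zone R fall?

2

(zone P ∪ zone Q) ∖ zone R splits into 2 disjoint pieces (area 48, area 16).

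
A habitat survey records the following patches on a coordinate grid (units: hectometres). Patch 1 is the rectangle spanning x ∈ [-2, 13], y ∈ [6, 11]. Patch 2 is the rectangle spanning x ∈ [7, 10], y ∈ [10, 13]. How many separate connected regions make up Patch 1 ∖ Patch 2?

Patch 1 ∖ Patch 2 is a single connected region.

1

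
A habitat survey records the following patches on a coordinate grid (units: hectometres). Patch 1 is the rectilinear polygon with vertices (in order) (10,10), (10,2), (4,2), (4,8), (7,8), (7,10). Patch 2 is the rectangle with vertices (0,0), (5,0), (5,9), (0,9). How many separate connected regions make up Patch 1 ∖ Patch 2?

Patch 1 ∖ Patch 2 is a single connected region.

1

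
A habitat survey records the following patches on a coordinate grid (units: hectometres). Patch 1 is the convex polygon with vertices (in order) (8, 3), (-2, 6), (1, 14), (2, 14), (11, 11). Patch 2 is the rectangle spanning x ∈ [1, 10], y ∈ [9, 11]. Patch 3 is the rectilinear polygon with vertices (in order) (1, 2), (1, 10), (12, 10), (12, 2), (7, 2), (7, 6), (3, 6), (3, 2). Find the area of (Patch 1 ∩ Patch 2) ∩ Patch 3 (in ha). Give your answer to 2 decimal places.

The region (Patch 1 ∩ Patch 2) ∩ Patch 3 is the polygon with vertices (1,10), (10,10), (10,9), (1,9).
By the shoelace formula its area is 9.00.

9.00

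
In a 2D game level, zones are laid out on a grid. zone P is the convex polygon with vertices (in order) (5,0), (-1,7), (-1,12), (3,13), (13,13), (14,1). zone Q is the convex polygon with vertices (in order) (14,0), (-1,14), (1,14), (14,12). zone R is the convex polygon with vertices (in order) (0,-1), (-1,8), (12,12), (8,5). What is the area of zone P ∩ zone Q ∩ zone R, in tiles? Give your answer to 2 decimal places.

The intersection is the polygon with vertices (3.835,9.488), (12,12), (8.224,5.391).
By the shoelace formula its area is 22.24.

22.24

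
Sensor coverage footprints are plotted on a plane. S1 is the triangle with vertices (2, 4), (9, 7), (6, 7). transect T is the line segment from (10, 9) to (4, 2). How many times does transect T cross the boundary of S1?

The segment meets the boundary at (7.871,6.516), (8.286,7).

2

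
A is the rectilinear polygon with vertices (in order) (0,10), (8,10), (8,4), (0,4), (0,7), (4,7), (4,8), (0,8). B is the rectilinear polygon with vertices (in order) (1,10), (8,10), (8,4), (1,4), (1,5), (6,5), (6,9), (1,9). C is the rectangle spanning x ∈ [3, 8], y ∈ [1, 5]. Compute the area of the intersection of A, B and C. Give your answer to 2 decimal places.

5.00

The intersection is the polygon with vertices (8,4), (3,4), (3,5), (6,5), (8,5).
By the shoelace formula its area is 5.00.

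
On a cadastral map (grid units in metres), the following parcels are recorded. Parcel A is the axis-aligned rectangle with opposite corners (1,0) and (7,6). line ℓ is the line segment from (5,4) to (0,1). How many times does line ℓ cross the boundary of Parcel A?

The segment meets the boundary at (1,1.6).

1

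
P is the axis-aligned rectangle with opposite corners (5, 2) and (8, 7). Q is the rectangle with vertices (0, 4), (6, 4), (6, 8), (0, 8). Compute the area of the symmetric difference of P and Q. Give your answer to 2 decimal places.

|P∩Q|: x∈[5,6], y∈[4,7] → 1·3 = 3.
|P △ Q| = |P| + |Q| − 2·|P∩Q| = 15 + 24 − 6 = 33.00.

33.00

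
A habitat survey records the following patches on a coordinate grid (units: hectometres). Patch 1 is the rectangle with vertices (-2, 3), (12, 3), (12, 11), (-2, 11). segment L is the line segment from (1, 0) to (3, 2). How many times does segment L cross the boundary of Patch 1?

0

The segment lies entirely outside Patch 1 and never meets its boundary.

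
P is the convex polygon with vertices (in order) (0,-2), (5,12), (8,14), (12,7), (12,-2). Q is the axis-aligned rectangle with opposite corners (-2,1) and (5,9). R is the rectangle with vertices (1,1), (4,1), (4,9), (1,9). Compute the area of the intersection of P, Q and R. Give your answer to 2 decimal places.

The intersection is the polygon with vertices (4,9), (4,1), (1.071,1), (3.929,9).
By the shoelace formula its area is 12.00.

12.00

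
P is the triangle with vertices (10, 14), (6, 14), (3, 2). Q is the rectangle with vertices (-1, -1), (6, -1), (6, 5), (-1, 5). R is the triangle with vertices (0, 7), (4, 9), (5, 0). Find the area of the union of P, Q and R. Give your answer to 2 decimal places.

75.29

By inclusion–exclusion:
Individual areas: |P| = 24, |Q| = 42, |R| = 19.
|P∩Q| = 1.5.
|P∩R| = 2.057.
|Q∩R| = 7.5397.
|P∩Q∩R| = 1.3893.
|P ∪ Q ∪ R| = 85 − 11.0967 + 1.3893 = 75.29.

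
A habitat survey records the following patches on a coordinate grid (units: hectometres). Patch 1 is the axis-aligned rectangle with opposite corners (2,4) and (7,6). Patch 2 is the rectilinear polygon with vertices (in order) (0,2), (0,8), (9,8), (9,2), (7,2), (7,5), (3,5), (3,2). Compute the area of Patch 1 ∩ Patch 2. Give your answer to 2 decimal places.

6.00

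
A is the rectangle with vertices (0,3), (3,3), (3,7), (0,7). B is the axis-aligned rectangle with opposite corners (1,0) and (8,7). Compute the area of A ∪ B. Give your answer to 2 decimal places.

By inclusion–exclusion:
Individual areas: |A| = 12, |B| = 49.
|A∩B|: x∈[1,3], y∈[3,7] → 2·4 = 8.
|A ∪ B| = 61 − 8 = 53.00.

53.00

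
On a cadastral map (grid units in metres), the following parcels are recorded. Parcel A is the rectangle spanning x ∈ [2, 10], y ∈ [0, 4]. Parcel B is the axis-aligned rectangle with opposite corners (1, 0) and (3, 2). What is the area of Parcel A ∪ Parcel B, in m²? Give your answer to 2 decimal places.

34.00

By inclusion–exclusion:
Individual areas: |Parcel A| = 32, |Parcel B| = 4.
|Parcel A∩Parcel B|: x∈[2,3], y∈[0,2] → 1·2 = 2.
|Parcel A ∪ Parcel B| = 36 − 2 = 34.00.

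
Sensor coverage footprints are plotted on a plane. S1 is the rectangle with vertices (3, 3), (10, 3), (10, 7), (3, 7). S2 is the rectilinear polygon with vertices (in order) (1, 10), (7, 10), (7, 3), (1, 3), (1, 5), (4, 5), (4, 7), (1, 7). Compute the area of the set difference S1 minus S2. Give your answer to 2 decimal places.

|S1| = 28, |S1∩S2| = 14.
|S1 ∖ S2| = |S1| − |S1∩S2| = 28 − 14 = 14.00.

14.00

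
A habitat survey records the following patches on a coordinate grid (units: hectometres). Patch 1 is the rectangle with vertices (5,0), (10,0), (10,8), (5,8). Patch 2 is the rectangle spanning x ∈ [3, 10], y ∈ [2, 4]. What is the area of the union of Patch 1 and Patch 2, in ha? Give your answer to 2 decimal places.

44.00

By inclusion–exclusion:
Individual areas: |Patch 1| = 40, |Patch 2| = 14.
|Patch 1∩Patch 2|: x∈[5,10], y∈[2,4] → 5·2 = 10.
|Patch 1 ∪ Patch 2| = 54 − 10 = 44.00.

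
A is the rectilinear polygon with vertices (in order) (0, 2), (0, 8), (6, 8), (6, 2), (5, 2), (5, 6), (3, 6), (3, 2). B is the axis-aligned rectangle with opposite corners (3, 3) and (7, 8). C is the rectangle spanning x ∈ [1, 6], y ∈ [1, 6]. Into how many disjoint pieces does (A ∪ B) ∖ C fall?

1

(A ∪ B) ∖ C is a single connected region.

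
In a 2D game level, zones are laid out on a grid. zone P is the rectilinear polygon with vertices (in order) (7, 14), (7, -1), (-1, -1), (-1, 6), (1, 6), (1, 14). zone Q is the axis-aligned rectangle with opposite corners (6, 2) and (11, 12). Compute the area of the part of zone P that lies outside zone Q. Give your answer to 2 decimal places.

|zone P| = 104, |zone P∩zone Q| = 10.
|zone P ∖ zone Q| = |zone P| − |zone P∩zone Q| = 104 − 10 = 94.00.

94.00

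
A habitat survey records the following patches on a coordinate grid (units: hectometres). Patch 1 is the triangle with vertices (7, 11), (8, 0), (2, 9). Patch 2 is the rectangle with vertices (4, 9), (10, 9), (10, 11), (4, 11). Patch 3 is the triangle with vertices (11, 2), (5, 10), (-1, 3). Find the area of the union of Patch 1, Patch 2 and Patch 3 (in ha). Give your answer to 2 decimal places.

By inclusion–exclusion:
Individual areas: |Patch 1| = 28.5, |Patch 2| = 12, |Patch 3| = 45.
|Patch 1∩Patch 2| = 4.3818.
|Patch 1∩Patch 3| = 19.5049.
|Patch 2∩Patch 3| = 0.8036.
|Patch 1∩Patch 2∩Patch 3| = 0.8036.
|Patch 1 ∪ Patch 2 ∪ Patch 3| = 85.5 − 24.6903 + 0.8036 = 61.61.

61.61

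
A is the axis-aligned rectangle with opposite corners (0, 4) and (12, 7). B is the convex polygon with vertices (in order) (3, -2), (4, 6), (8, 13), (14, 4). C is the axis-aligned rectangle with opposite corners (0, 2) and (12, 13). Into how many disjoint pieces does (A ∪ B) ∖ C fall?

2

(A ∪ B) ∖ C splits into 2 disjoint pieces (area 4.0909, area 13.6667).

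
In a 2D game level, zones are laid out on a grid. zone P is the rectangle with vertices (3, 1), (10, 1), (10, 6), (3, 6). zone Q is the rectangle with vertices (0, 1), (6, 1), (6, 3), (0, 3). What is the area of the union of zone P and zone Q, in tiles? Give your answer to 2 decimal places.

By inclusion–exclusion:
Individual areas: |zone P| = 35, |zone Q| = 12.
|zone P∩zone Q|: x∈[3,6], y∈[1,3] → 3·2 = 6.
|zone P ∪ zone Q| = 47 − 6 = 41.00.

41.00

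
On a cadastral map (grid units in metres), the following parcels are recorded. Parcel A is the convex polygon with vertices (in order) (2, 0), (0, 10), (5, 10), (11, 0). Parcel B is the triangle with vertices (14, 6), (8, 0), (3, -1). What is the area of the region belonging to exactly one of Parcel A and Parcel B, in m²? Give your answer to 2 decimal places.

|Parcel A| = 70, |Parcel B| = 12, |Parcel A∩Parcel B| = 6.7035.
|Parcel A △ Parcel B| = |Parcel A| + |Parcel B| − 2·|Parcel A∩Parcel B| = 70 + 12 − 13.407 = 68.59.

68.59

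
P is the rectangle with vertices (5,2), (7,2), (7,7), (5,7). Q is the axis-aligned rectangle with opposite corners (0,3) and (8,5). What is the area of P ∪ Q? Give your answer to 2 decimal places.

By inclusion–exclusion:
Individual areas: |P| = 10, |Q| = 16.
|P∩Q|: x∈[5,7], y∈[3,5] → 2·2 = 4.
|P ∪ Q| = 26 − 4 = 22.00.

22.00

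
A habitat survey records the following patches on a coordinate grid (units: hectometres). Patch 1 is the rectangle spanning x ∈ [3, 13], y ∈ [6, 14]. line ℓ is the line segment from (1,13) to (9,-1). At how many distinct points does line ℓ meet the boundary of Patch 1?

2

The segment meets the boundary at (5,6), (3,9.5).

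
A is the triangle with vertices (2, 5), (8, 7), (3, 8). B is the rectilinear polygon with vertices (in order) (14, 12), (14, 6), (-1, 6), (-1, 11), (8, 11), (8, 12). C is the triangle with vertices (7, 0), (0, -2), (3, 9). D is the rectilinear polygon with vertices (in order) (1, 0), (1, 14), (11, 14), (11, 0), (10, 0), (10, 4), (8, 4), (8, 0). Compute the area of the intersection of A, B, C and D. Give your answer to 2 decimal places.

The intersection is the polygon with vertices (4.333,6), (2.333,6), (3,8), (3.488,7.902).
By the shoelace formula its area is 2.42.

2.42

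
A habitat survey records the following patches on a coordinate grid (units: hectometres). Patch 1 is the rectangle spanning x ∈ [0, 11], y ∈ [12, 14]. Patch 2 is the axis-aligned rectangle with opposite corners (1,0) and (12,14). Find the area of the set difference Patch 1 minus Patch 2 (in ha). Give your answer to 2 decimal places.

2.00

|Patch 1∩Patch 2|: x∈[1,11], y∈[12,14] → 10·2 = 20.
|Patch 1| = 22.
|Patch 1 ∖ Patch 2| = |Patch 1| − |Patch 1∩Patch 2| = 22 − 20 = 2.00.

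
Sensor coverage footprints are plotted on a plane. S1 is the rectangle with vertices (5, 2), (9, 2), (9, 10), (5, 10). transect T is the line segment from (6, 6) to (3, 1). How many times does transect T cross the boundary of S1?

The segment meets the boundary at (5,4.333).

1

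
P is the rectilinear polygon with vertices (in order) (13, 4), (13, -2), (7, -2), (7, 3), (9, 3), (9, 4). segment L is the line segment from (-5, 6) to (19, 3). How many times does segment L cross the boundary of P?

2

The segment meets the boundary at (13,3.75), (11,4).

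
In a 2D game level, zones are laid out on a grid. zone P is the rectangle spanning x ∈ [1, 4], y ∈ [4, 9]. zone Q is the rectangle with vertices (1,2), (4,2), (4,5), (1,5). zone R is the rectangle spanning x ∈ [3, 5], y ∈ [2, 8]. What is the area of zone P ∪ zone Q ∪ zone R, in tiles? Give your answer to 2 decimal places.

By inclusion–exclusion:
Individual areas: |zone P| = 15, |zone Q| = 9, |zone R| = 12.
|zone P∩zone Q|: x∈[1,4], y∈[4,5] → 3·1 = 3.
|zone P∩zone R|: x∈[3,4], y∈[4,8] → 1·4 = 4.
|zone Q∩zone R|: x∈[3,4], y∈[2,5] → 1·3 = 3.
|zone P∩zone Q∩zone R| = 1.
|zone P ∪ zone Q ∪ zone R| = 36 − 10 + 1 = 27.00.

27.00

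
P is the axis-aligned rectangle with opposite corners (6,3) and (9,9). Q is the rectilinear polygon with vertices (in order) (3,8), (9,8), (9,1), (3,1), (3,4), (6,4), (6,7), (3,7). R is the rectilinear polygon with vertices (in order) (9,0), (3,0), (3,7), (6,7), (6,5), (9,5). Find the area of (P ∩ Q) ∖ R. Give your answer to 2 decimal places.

9.00

|P ∩ Q| = 15.
|(P ∩ Q) ∩ R| = 6.
|(P ∩ Q) ∖ R| = 15 − 6 = 9.00.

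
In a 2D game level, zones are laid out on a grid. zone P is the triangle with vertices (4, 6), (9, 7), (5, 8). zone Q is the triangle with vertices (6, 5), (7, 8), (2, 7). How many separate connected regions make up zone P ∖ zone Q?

zone P ∖ zone Q splits into 2 disjoint pieces (area 1.2115, area 0.2222).

2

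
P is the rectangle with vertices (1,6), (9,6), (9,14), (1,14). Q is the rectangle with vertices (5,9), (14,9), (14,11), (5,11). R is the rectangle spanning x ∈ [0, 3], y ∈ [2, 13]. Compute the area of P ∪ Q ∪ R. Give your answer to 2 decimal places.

By inclusion–exclusion:
Individual areas: |P| = 64, |Q| = 18, |R| = 33.
|P∩Q|: x∈[5,9], y∈[9,11] → 4·2 = 8.
|P∩R|: x∈[1,3], y∈[6,13] → 2·7 = 14.
|Q∩R| = 0 (no overlap).
|P∩Q∩R| = 0.
|P ∪ Q ∪ R| = 115 − 22 + 0 = 93.00.

93.00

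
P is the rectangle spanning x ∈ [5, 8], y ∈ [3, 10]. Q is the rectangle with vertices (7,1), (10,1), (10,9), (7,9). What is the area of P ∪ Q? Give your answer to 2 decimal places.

39.00

By inclusion–exclusion:
Individual areas: |P| = 21, |Q| = 24.
|P∩Q|: x∈[7,8], y∈[3,9] → 1·6 = 6.
|P ∪ Q| = 45 − 6 = 39.00.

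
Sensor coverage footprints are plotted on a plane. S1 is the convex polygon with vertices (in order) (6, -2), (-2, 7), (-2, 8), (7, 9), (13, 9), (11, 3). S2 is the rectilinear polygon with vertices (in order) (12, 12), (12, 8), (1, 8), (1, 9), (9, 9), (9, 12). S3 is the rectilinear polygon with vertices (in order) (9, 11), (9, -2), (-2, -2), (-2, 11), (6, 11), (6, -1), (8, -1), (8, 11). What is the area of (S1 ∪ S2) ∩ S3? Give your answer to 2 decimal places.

58.50

|S1 ∪ S2| = 107.
|(S1 ∪ S2) ∩ S3| = 58.50.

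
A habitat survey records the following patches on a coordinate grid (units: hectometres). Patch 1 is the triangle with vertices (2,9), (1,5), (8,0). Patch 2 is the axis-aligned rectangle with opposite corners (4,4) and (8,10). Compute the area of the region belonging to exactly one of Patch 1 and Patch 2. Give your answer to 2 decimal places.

37.83

|Patch 1| = 16.5, |Patch 2| = 24, |Patch 1∩Patch 2| = 1.3333.
|Patch 1 △ Patch 2| = |Patch 1| + |Patch 2| − 2·|Patch 1∩Patch 2| = 16.5 + 24 − 2.6667 = 37.83.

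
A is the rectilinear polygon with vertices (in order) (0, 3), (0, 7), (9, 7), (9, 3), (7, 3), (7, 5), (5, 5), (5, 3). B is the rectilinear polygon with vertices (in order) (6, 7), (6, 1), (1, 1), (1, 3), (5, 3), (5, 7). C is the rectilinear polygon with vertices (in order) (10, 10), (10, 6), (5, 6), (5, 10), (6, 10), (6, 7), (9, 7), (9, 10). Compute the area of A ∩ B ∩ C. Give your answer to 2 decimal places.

1.00

The intersection is the polygon with vertices (6,6), (5,6), (5,7), (6,7).
By the shoelace formula its area is 1.00.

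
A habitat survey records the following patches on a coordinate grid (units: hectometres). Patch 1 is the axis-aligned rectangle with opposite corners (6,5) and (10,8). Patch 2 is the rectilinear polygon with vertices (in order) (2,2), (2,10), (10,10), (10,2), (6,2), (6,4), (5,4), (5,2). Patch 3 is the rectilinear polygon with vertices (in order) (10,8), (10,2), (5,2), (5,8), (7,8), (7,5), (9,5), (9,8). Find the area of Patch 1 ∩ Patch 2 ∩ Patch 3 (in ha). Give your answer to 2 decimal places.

6.00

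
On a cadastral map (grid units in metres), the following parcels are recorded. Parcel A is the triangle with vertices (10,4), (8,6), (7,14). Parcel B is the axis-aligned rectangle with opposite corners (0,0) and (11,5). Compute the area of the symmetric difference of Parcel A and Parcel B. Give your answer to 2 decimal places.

|Parcel A| = 7, |Parcel B| = 55, |Parcel A∩Parcel B| = 0.35.
|Parcel A △ Parcel B| = |Parcel A| + |Parcel B| − 2·|Parcel A∩Parcel B| = 7 + 55 − 0.7 = 61.30.

61.30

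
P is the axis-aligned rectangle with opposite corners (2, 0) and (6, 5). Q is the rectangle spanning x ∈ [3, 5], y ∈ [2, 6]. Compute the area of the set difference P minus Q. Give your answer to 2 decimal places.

14.00

|P∩Q|: x∈[3,5], y∈[2,5] → 2·3 = 6.
|P| = 20.
|P ∖ Q| = |P| − |P∩Q| = 20 − 6 = 14.00.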